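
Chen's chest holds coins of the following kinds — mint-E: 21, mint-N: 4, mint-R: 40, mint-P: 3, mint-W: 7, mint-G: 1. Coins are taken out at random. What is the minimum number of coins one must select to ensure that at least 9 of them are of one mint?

Put each drawn coin into a box by mint. The largest draw with every box below 9 takes min(count, 8) from each mint; mints with fewer than 8 contribute all they have.
Σ min(cᵢ, 8) = 8 + 4 + 8 + 3 + 7 + 1 = 31.
Draw number 31 + 1 = 32 must push one box to 9.

32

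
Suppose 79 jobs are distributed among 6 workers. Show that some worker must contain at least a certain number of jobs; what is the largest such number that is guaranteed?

By pigeonhole, the 6 workers are the holes and the 79 jobs are the pigeons.
If every worker held at most 13 jobs, the total would be at most 6 × 13 = 78, which is less than 79.
So some worker holds at least ⌈79/6⌉ = 14 jobs.

14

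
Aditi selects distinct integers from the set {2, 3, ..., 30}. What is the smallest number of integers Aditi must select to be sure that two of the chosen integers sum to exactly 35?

17

A set avoiding the sum 35 can contain at most one of each pair {x, 35−x}, plus the 3 elements whose complement lies outside the range.
The integers 2, …, 17 (16 of them) are such a set: any two sum to at least 2+3 = 5 and at most 16+17 = 33 < 35.
By the pigeonhole principle, any 17th integer completes one of the 13 pairs, so 17 choices force a sum of 35.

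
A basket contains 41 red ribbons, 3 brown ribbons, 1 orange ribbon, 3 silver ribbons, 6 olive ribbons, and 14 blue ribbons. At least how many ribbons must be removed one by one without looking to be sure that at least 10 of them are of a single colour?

32

The 6 colours are the holes; the ribbons drawn are the pigeons.
To avoid 10 of any one colour, the worst case takes at most 9 of each colour, or every ribbon of a colour that has fewer than 9.
That gives 9 + 3 + 1 + 3 + 6 + 9 = 31 ribbons with no colour reaching 10.
The next ribbon forces some colour to 10, so 31 + 1 = 32.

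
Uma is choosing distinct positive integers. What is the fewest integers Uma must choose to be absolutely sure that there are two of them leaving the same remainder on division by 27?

28

The 27 residue classes mod 27 are the pigeonholes.
With 27 integers one could put 1 in each residue class and have no class reach 2.
The 28th integer pushes some class to 2, so 27·1 + 1 = 28.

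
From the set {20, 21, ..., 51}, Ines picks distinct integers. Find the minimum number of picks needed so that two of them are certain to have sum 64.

21

Two chosen integers sum to 64 exactly when both halves of some pair {x, 64−x} with 20 ≤ x ≤ 64−x ≤ 44 are chosen — 12 such pairs.
The remaining 8 elements (those with no distinct partner in range) can never complete a 64-sum, so the worst case takes all of them and one from each pair: 8 + 12 = 20.
By the pigeonhole principle, the 21st integer has to be the second member of some pair, so 20 + 1 = 21.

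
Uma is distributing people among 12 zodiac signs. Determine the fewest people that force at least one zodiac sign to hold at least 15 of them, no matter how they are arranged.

With 168 people one could put exactly 14 in each of the 12 zodiac signs, and no zodiac sign would reach 15.
By the pigeonhole principle, one more person must land in a zodiac sign that already has 14, giving it 15.
So 12 × 14 + 1 = 169 people are required.

169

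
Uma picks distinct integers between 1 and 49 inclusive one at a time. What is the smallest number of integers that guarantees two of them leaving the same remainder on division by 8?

9

The 8 residue classes mod 8 are the pigeonholes.
With 8 integers one could put 1 in each residue class and have no class reach 2.
The 9th integer pushes some class to 2, so 8·1 + 1 = 9.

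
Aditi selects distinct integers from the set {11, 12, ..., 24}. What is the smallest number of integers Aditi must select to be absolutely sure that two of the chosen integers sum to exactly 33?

9

Two chosen integers sum to 33 exactly when both halves of some pair {x, 33−x} with 11 ≤ x ≤ 33−x ≤ 22 are chosen — 6 such pairs.
The remaining 2 elements (those with no distinct partner in range) can never complete a 33-sum, so the worst case takes all of them and one from each pair: 2 + 6 = 8.
By the pigeonhole principle, the 9th integer has to be the second member of some pair, so 8 + 1 = 9.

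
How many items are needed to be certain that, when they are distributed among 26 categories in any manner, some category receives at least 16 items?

391

With 390 items one could put exactly 15 in each of the 26 categories, and no category would reach 16.
Pigeonhole: one more item must land in a category that already has 15, giving it 16.
So 26 × 15 + 1 = 391 items are required.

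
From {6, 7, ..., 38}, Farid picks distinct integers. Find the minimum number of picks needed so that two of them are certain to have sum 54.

Group the elements by complementary pair {x, 54−x}: {16,38}, {17,37}, {18,36}, …, giving 11 two-element pairs, the single value 27 (it cannot pair with itself since the integers are distinct), and 10 integers whose partner 54−x falls outside [6,38].
Treating each of those 22 groups as a pigeonhole, one can pick one integer per group — 22 integers — with no two summing to 54.
The 23rd integer lands in an occupied pair, forcing a sum of 54.

23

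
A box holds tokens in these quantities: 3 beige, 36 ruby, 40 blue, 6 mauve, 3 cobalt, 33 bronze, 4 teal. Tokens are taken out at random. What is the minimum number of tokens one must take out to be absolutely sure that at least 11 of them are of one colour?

47

By the pigeonhole principle, the 7 colours are the holes; the tokens drawn are the pigeons.
To avoid 11 of any one colour, the worst case takes at most 10 of each colour, or every token of a colour that has fewer than 10.
That gives 3 + 10 + 10 + 6 + 3 + 10 + 4 = 46 tokens with no colour reaching 11.
The next token forces some colour to 11, so 46 + 1 = 47.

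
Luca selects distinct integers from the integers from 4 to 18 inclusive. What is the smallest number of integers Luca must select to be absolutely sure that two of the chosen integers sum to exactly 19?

10

A set avoiding the sum 19 can contain at most one of each pair {x, 19−x}, plus the 3 elements whose complement lies outside the range.
The integers 10, …, 18 (9 of them) are such a set: any two sum to at least 10+11 = 21 > 19.
By pigeonhole, any 10th integer completes one of the 6 pairs, so 10 choices force a sum of 19.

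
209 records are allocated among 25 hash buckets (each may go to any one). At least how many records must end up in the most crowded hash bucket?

9

The 25 hash buckets are the holes and the 209 records are the pigeons.
If every hash bucket held at most 8 records, the total would be at most 25 × 8 = 200, which is less than 209.
So some hash bucket holds at least ⌈209/25⌉ = 9 records.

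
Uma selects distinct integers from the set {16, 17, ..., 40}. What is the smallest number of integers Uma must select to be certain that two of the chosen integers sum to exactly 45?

Two chosen integers sum to 45 exactly when both halves of some pair {x, 45−x} with 16 ≤ x ≤ 45−x ≤ 29 are chosen — 7 such pairs.
The remaining 11 elements (those with no distinct partner in range) can never complete a 45-sum, so the worst case takes all of them and one from each pair: 11 + 7 = 18.
The 19th integer has to be the second member of some pair, so 18 + 1 = 19.

19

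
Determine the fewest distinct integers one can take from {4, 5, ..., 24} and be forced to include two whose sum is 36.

16

Group the elements by complementary pair {x, 36−x}: {12,24}, {13,23}, {14,22}, …, giving 6 two-element pairs, the single value 18 (it cannot pair with itself since the integers are distinct), and 8 integers whose partner 36−x falls outside [4,24].
Treating each of those 15 groups as a pigeonhole, one can pick one integer per group — 15 integers — with no two summing to 36.
The 16th integer lands in an occupied pair, forcing a sum of 36.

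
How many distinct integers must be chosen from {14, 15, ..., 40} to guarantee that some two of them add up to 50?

17

A set avoiding the sum 50 can contain at most one of each pair {x, 50−x}, plus the 5 elements whose complement lies outside the range or equal to its own complement.
The integers 25, …, 40 (16 of them) are such a set: any two sum to at least 25+26 = 51 > 50.
Pigeonhole: any 17th integer completes one of the 11 pairs, so 17 choices force a sum of 50.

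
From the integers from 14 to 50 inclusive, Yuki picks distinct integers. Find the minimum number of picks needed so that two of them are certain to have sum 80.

28

Group the elements by complementary pair {x, 80−x}: {30,50}, {31,49}, {32,48}, …, giving 10 two-element pairs, the single value 40 (it cannot pair with itself since the integers are distinct), and 16 integers whose partner 80−x falls outside [14,50].
Treating each of those 27 groups as a pigeonhole, one can pick one integer per group — 27 integers — with no two summing to 80.
The 28th integer lands in an occupied pair, forcing a sum of 80.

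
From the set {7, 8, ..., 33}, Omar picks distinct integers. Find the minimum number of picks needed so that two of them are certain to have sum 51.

20

Group the elements by complementary pair {x, 51−x}: {18,33}, {19,32}, {20,31}, …, giving 8 two-element pairs and 11 integers whose partner 51−x falls outside [7,33].
By pigeonhole, treating each of those 19 groups as a pigeonhole, one can pick one integer per group — 19 integers — with no two summing to 51.
The 20th integer lands in an occupied pair, forcing a sum of 51.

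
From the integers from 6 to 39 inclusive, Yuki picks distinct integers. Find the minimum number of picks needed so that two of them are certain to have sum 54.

23

Group the elements by complementary pair {x, 54−x}: {15,39}, {16,38}, {17,37}, …, giving 12 two-element pairs, the single value 27 (it cannot pair with itself since the integers are distinct), and 9 integers whose partner 54−x falls outside [6,39].
Treating each of those 22 groups as a pigeonhole, one can pick one integer per group — 22 integers — with no two summing to 54.
The 23rd integer lands in an occupied pair, forcing a sum of 54.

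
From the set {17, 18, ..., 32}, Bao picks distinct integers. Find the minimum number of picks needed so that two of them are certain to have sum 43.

Group the elements by complementary pair {x, 43−x}: {17,26}, {18,25}, {19,24}, …, giving 5 two-element pairs and 6 integers whose partner 43−x falls outside [17,32].
Treating each of those 11 groups as a pigeonhole, one can pick one integer per group — 11 integers — with no two summing to 43.
The 12th integer lands in an occupied pair, forcing a sum of 43.

12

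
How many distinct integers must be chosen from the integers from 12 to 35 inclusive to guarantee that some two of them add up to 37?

18

Two chosen integers sum to 37 exactly when both halves of some pair {x, 37−x} with 12 ≤ x ≤ 37−x ≤ 25 are chosen — 7 such pairs.
The remaining 10 elements (those with no distinct partner in range) can never complete a 37-sum, so the worst case takes all of them and one from each pair: 10 + 7 = 17.
By the pigeonhole principle, the 18th integer has to be the second member of some pair, so 17 + 1 = 18.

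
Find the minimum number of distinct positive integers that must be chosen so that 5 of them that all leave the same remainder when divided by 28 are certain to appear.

The 28 residue classes mod 28 are the pigeonholes.
With 112 integers one could put 4 in each residue class and have no class reach 5.
The 113th integer pushes some class to 5, so 28·4 + 1 = 113.

113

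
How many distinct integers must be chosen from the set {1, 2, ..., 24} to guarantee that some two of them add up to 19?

Two chosen integers sum to 19 exactly when both halves of some pair {x, 19−x} with 1 ≤ x ≤ 19−x ≤ 18 are chosen — 9 such pairs.
The remaining 6 elements (those with no distinct partner in range) can never complete a 19-sum, so the worst case takes all of them and one from each pair: 6 + 9 = 15.
By the pigeonhole principle, the 16th integer has to be the second member of some pair, so 15 + 1 = 16.

16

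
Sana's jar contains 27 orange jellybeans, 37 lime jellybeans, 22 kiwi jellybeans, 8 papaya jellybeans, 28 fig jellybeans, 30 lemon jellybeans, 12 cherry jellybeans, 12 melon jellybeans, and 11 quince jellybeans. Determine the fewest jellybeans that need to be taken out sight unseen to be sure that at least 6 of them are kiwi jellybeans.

171

In the worst case for collecting kiwi jellybeans, every non-kiwi jellybean comes out first.
There are 27 + 37 + 8 + 28 + 30 + 12 + 12 + 11 = 165 non-kiwi jellybeans altogether.
After those, each further jellybean must be kiwi, so 165 + 6 = 171 draws guarantee 6 kiwi jellybeans.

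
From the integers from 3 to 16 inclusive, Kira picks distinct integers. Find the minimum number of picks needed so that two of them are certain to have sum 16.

10

Group the elements by complementary pair {x, 16−x}: {3,13}, {4,12}, {5,11}, …, giving 5 two-element pairs, the single value 8 (it cannot pair with itself since the integers are distinct), and 3 integers whose partner 16−x falls outside [3,16].
Treating each of those 9 groups as a pigeonhole, one can pick one integer per group — 9 integers — with no two summing to 16.
The 10th integer lands in an occupied pair, forcing a sum of 16.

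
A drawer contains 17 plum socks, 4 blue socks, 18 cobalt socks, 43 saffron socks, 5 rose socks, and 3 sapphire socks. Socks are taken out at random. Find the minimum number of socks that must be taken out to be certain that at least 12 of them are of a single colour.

By the pigeonhole principle, put each drawn sock into a box by colour. The largest draw with every box below 12 takes min(count, 11) from each colour; colours with fewer than 11 contribute all they have.
Σ min(cᵢ, 11) = 11 + 4 + 11 + 11 + 5 + 3 = 45.
Draw number 45 + 1 = 46 must push one box to 12.

46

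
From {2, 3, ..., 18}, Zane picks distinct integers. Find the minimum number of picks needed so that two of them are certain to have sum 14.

13

Group the elements by complementary pair {x, 14−x}: {2,12}, {3,11}, {4,10}, …, giving 5 two-element pairs, the single value 7 (it cannot pair with itself since the integers are distinct), and 6 integers whose partner 14−x falls outside [2,18].
Pigeonhole: treating each of those 12 groups as a pigeonhole, one can pick one integer per group — 12 integers — with no two summing to 14.
The 13th integer lands in an occupied pair, forcing a sum of 14.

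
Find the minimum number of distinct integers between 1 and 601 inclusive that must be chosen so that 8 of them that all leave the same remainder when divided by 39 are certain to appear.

274

By the pigeonhole principle, the 39 residue classes mod 39 are the pigeonholes.
With 273 integers one could put 7 in each residue class and have no class reach 8.
The 274th integer pushes some class to 8, so 39·7 + 1 = 274.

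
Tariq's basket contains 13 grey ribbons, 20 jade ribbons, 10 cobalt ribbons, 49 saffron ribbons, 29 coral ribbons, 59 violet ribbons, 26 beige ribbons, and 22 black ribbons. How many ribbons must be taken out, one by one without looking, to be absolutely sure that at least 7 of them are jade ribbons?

In the worst case for collecting jade ribbons, every non-jade ribbon comes out first.
There are 13 + 10 + 49 + 29 + 59 + 26 + 22 = 208 non-jade ribbons altogether.
After those, each further ribbon must be jade, so 208 + 7 = 215 draws guarantee 7 jade ribbons.

215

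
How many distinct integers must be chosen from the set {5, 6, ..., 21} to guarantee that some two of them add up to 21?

12

Two chosen integers sum to 21 exactly when both halves of some pair {x, 21−x} with 5 ≤ x ≤ 21−x ≤ 16 are chosen — 6 such pairs.
The remaining 5 elements (those with no distinct partner in range) can never complete a 21-sum, so the worst case takes all of them and one from each pair: 5 + 6 = 11.
The 12th integer has to be the second member of some pair, so 11 + 1 = 12.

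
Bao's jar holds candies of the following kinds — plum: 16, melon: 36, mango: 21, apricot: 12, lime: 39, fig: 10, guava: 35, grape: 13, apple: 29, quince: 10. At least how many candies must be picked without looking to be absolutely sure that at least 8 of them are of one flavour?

71

An adversary could hand out at most 7 candies per flavour: 7 + 7 + 7 + 7 + 7 + 7 + 7 + 7 + 7 + 7 = 70 candies and still no flavour has 8.
By the pigeonhole principle, one more candy lands in a flavour already at 7, so 71 draws are enough and 70 are not.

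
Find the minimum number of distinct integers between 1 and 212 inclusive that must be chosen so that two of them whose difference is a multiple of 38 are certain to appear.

Integers whose pairwise differences are multiples of 38 are exactly those sharing a remainder mod 38. By pigeonhole, the 38 residue classes mod 38 are the pigeonholes.
With 38 integers one could put 1 in each residue class and have no class reach 2.
The 39th integer pushes some class to 2, so 38·1 + 1 = 39.

39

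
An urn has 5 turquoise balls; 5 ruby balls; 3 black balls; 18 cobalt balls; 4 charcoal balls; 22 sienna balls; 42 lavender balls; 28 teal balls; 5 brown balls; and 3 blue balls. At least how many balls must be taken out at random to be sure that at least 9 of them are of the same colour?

By the pigeonhole principle, the 10 colours are the holes; the balls drawn are the pigeons.
To avoid 9 of any one colour, the worst case takes at most 8 of each colour, or every ball of a colour that has fewer than 8.
That gives 5 + 5 + 3 + 8 + 4 + 8 + 8 + 8 + 5 + 3 = 57 balls with no colour reaching 9.
The next ball forces some colour to 9, so 57 + 1 = 58.

58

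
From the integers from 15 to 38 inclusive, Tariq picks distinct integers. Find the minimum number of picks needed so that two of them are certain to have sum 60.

17

A set avoiding the sum 60 can contain at most one of each pair {x, 60−x}, plus the 8 elements whose complement lies outside the range or equal to its own complement.
The integers 15, …, 30 (16 of them) are such a set: any two sum to at least 15+16 = 31 and at most 29+30 = 59 < 60.
Any 17th integer completes one of the 8 pairs, so 17 choices force a sum of 60.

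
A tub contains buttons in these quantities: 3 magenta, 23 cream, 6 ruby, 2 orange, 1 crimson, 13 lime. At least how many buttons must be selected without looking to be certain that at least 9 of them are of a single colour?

By pigeonhole, put each drawn button into a box by colour. The largest draw with every box below 9 takes min(count, 8) from each colour; colours with fewer than 8 contribute all they have.
Σ min(cᵢ, 8) = 3 + 8 + 6 + 2 + 1 + 8 = 28.
Draw number 28 + 1 = 29 must push one box to 9.

29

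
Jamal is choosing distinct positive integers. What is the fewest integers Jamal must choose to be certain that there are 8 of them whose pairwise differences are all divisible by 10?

Integers whose pairwise differences are multiples of 10 are exactly those sharing a remainder mod 10. The 10 residue classes mod 10 are the pigeonholes.
With 70 integers one could put 7 in each residue class and have no class reach 8.
The 71st integer pushes some class to 8, so 10·7 + 1 = 71.

71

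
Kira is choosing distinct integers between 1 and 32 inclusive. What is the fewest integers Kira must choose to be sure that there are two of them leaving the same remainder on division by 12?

13

The 12 residue classes mod 12 are the pigeonholes.
With 12 integers one could put 1 in each residue class and have no class reach 2.
The 13th integer pushes some class to 2, so 12·1 + 1 = 13.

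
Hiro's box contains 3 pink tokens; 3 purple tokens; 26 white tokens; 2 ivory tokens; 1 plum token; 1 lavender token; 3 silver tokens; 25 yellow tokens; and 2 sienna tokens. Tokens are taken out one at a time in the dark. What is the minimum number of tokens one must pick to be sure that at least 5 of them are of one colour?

An adversary could hand out at most 4 tokens per colour (7 colours run out sooner): 3 + 3 + 4 + 2 + 1 + 1 + 3 + 4 + 2 = 23 tokens and still no colour has 5.
One more token lands in a colour already at 4, so 24 draws are enough and 23 are not.

24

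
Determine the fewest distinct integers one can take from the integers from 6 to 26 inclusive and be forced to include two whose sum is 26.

Group the elements by complementary pair {x, 26−x}: {6,20}, {7,19}, {8,18}, …, giving 7 two-element pairs, the single value 13 (it cannot pair with itself since the integers are distinct), and 6 integers whose partner 26−x falls outside [6,26].
Pigeonhole: treating each of those 14 groups as a pigeonhole, one can pick one integer per group — 14 integers — with no two summing to 26.
The 15th integer lands in an occupied pair, forcing a sum of 26.

15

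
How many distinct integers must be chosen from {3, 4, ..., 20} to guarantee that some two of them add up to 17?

13

A set avoiding the sum 17 can contain at most one of each pair {x, 17−x}, plus the 6 elements whose complement lies outside the range.
The integers 9, …, 20 (12 of them) are such a set: any two sum to at least 9+10 = 19 > 17.
By pigeonhole, any 13th integer completes one of the 6 pairs, so 13 choices force a sum of 17.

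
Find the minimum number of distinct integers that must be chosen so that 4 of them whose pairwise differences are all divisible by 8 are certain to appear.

25

Integers whose pairwise differences are multiples of 8 are exactly those sharing a remainder mod 8. The 8 residue classes mod 8 are the pigeonholes.
With 24 integers one could put 3 in each residue class and have no class reach 4.
The 25th integer pushes some class to 4, so 8·3 + 1 = 25.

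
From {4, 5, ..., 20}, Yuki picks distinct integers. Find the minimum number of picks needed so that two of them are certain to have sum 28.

A set avoiding the sum 28 can contain at most one of each pair {x, 28−x}, plus the 5 elements whose complement lies outside the range or equal to its own complement.
The integers 4, …, 14 (11 of them) are such a set: any two sum to at least 4+5 = 9 and at most 13+14 = 27 < 28.
By pigeonhole, any 12th integer completes one of the 6 pairs, so 12 choices force a sum of 28.

12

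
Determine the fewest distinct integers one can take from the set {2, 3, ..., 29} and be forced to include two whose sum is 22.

20

Two chosen integers sum to 22 exactly when both halves of some pair {x, 22−x} with 2 ≤ x ≤ 22−x ≤ 20 are chosen — 9 such pairs.
The remaining 10 elements (those with no distinct partner in range) can never complete a 22-sum, so the worst case takes all of them and one from each pair: 10 + 9 = 19.
Pigeonhole: the 20th integer has to be the second member of some pair, so 19 + 1 = 20.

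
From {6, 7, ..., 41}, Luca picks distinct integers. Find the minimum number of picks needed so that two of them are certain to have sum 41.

22

Two chosen integers sum to 41 exactly when both halves of some pair {x, 41−x} with 6 ≤ x ≤ 41−x ≤ 35 are chosen — 15 such pairs.
The remaining 6 elements (those with no distinct partner in range) can never complete a 41-sum, so the worst case takes all of them and one from each pair: 6 + 15 = 21.
Pigeonhole: the 22nd integer has to be the second member of some pair, so 21 + 1 = 22.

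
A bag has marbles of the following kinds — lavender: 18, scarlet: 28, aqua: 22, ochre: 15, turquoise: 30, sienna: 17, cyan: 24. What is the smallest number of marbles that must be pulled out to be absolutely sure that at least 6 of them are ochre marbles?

In the worst case for collecting ochre marbles, every non-ochre marble comes out first.
There are 18 + 28 + 22 + 30 + 17 + 24 = 139 non-ochre marbles altogether.
After those, each further marble must be ochre, so 139 + 6 = 145 draws guarantee 6 ochre marbles.

145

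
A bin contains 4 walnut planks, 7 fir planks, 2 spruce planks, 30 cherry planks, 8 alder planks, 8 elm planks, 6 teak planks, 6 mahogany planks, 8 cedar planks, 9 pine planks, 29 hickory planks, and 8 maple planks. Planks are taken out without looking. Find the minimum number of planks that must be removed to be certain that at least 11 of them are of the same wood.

87

The 12 woods are the holes; the planks drawn are the pigeons.
To avoid 11 of any one wood, the worst case takes at most 10 of each wood, or every plank of a wood that has fewer than 10.
That gives 4 + 7 + 2 + 10 + 8 + 8 + 6 + 6 + 8 + 9 + 10 + 8 = 86 planks with no wood reaching 11.
The next plank forces some wood to 11, so 86 + 1 = 87.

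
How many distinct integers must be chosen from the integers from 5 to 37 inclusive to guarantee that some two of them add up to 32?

A set avoiding the sum 32 can contain at most one of each pair {x, 32−x}, plus the 11 elements whose complement lies outside the range or equal to its own complement.
The integers 16, …, 37 (22 of them) are such a set: any two sum to at least 16+17 = 33 > 32.
Any 23rd integer completes one of the 11 pairs, so 23 choices force a sum of 32.

23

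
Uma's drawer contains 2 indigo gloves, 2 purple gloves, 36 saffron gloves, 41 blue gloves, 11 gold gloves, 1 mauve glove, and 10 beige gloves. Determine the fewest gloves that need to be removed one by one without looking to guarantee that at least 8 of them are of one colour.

By pigeonhole, the 7 colours are the holes; the gloves drawn are the pigeons.
To avoid 8 of any one colour, the worst case takes at most 7 of each colour, or every glove of a colour that has fewer than 7.
That gives 2 + 2 + 7 + 7 + 7 + 1 + 7 = 33 gloves with no colour reaching 8.
The next glove forces some colour to 8, so 33 + 1 = 34.

34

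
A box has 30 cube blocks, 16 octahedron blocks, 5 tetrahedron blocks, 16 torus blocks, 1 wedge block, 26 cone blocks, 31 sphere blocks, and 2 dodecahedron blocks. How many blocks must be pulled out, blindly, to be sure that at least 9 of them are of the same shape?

49

An adversary could hand out at most 8 blocks per shape (tetrahedron, wedge, dodecahedron run out sooner): 8 + 8 + 5 + 8 + 1 + 8 + 8 + 2 = 48 blocks and still no shape has 9.
One more block lands in a shape already at 8, so 49 draws are enough and 48 are not.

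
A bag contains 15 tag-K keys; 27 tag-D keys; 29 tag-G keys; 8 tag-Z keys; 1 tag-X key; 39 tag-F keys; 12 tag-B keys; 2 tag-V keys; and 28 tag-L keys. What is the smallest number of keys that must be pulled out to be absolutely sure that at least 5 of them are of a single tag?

32

An adversary could hand out at most 4 keys per tag (tag-X, tag-V run out sooner): 4 + 4 + 4 + 4 + 1 + 4 + 4 + 2 + 4 = 31 keys and still no tag has 5.
One more key lands in a tag already at 4, so 32 draws are enough and 31 are not.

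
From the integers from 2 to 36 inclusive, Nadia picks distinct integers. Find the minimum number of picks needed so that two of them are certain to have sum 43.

21

A set avoiding the sum 43 can contain at most one of each pair {x, 43−x}, plus the 5 elements whose complement lies outside the range.
The integers 2, …, 21 (20 of them) are such a set: any two sum to at least 2+3 = 5 and at most 20+21 = 41 < 43.
Any 21st integer completes one of the 15 pairs, so 21 choices force a sum of 43.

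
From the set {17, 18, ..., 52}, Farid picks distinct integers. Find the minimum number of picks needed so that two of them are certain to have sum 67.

Group the elements by complementary pair {x, 67−x}: {17,50}, {18,49}, {19,48}, …, giving 17 two-element pairs and 2 integers whose partner 67−x falls outside [17,52].
Treating each of those 19 groups as a pigeonhole, one can pick one integer per group — 19 integers — with no two summing to 67.
The 20th integer lands in an occupied pair, forcing a sum of 67.

20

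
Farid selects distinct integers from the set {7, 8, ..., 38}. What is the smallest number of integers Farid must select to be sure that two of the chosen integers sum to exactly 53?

Two chosen integers sum to 53 exactly when both halves of some pair {x, 53−x} with 15 ≤ x ≤ 53−x ≤ 38 are chosen — 12 such pairs.
The remaining 8 elements (those with no distinct partner in range) can never complete a 53-sum, so the worst case takes all of them and one from each pair: 8 + 12 = 20.
The 21st integer has to be the second member of some pair, so 20 + 1 = 21.

21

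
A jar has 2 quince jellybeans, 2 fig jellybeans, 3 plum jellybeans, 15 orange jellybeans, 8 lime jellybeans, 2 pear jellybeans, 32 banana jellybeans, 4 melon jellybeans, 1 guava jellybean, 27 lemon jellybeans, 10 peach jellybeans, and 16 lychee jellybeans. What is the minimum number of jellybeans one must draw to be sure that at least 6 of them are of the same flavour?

Put each drawn jellybean into a box by flavour. The largest draw with every box below 6 takes min(count, 5) from each flavour; flavours with fewer than 5 contribute all they have.
Σ min(cᵢ, 5) = 2 + 2 + 3 + 5 + 5 + 2 + 5 + 4 + 1 + 5 + 5 + 5 = 44.
Draw number 44 + 1 = 45 must push one box to 6.

45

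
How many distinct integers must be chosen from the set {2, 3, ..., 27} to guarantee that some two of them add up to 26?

A set avoiding the sum 26 can contain at most one of each pair {x, 26−x}, plus the 4 elements whose complement lies outside the range or equal to its own complement.
The integers 13, …, 27 (15 of them) are such a set: any two sum to at least 13+14 = 27 > 26.
Any 16th integer completes one of the 11 pairs, so 16 choices force a sum of 26.

16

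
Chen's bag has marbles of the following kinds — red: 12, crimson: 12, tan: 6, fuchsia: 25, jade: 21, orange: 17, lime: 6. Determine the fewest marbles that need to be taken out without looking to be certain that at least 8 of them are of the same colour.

48

An adversary could hand out at most 7 marbles per colour (tan, lime run out sooner): 7 + 7 + 6 + 7 + 7 + 7 + 6 = 47 marbles and still no colour has 8.
Pigeonhole: one more marble lands in a colour already at 7, so 48 draws are enough and 47 are not.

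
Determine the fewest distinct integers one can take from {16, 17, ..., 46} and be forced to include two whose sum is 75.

23

Group the elements by complementary pair {x, 75−x}: {29,46}, {30,45}, {31,44}, …, giving 9 two-element pairs and 13 integers whose partner 75−x falls outside [16,46].
By the pigeonhole principle, treating each of those 22 groups as a pigeonhole, one can pick one integer per group — 22 integers — with no two summing to 75.
The 23rd integer lands in an occupied pair, forcing a sum of 75.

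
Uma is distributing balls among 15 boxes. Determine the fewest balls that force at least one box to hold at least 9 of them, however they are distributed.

With 120 balls one could put exactly 8 in each of the 15 boxes, and no box would reach 9.
By pigeonhole, one more ball must land in a box that already has 8, giving it 9.
So 15 × 8 + 1 = 121 balls are required.

121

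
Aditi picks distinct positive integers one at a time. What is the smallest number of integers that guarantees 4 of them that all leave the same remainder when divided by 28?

85

The 28 residue classes mod 28 are the pigeonholes.
With 84 integers one could put 3 in each residue class and have no class reach 4.
The 85th integer pushes some class to 4, so 28·3 + 1 = 85.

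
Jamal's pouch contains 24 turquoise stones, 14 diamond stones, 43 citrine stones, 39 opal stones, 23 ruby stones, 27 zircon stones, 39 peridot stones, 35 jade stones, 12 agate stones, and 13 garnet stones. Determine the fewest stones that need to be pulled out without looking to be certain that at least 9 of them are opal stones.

239

In the worst case for collecting opal stones, every non-opal stone comes out first.
There are 24 + 14 + 43 + 23 + 27 + 39 + 35 + 12 + 13 = 230 non-opal stones altogether.
After those, each further stone must be opal, so 230 + 9 = 239 draws guarantee 9 opal stones.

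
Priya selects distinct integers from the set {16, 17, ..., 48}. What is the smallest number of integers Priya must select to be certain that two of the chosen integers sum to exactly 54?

Group the elements by complementary pair {x, 54−x}: {16,38}, {17,37}, {18,36}, …, giving 11 two-element pairs, the single value 27 (it cannot pair with itself since the integers are distinct), and 10 integers whose partner 54−x falls outside [16,48].
Treating each of those 22 groups as a pigeonhole, one can pick one integer per group — 22 integers — with no two summing to 54.
The 23rd integer lands in an occupied pair, forcing a sum of 54.

23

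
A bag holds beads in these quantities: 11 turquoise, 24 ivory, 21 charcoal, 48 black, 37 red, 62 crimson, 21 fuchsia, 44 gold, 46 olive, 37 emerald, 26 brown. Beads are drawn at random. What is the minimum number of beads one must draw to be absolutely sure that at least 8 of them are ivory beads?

361

In the worst case for collecting ivory beads, every non-ivory bead comes out first.
There are 11 + 21 + 48 + 37 + 62 + 21 + 44 + 46 + 37 + 26 = 353 non-ivory beads altogether.
After those, each further bead must be ivory, so 353 + 8 = 361 draws guarantee 8 ivory beads.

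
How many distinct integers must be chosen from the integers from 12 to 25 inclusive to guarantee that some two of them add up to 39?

Two chosen integers sum to 39 exactly when both halves of some pair {x, 39−x} with 14 ≤ x ≤ 39−x ≤ 25 are chosen — 6 such pairs.
The remaining 2 elements (those with no distinct partner in range) can never complete a 39-sum, so the worst case takes all of them and one from each pair: 2 + 6 = 8.
The 9th integer has to be the second member of some pair, so 8 + 1 = 9.

9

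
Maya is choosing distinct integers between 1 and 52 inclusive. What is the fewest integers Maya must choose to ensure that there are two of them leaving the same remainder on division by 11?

The 11 residue classes mod 11 are the pigeonholes.
With 11 integers one could put 1 in each residue class and have no class reach 2.
The 12th integer pushes some class to 2, so 11·1 + 1 = 12.

12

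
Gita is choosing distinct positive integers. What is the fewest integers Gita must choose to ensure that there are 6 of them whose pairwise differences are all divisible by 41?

206

Integers whose pairwise differences are multiples of 41 are exactly those sharing a remainder mod 41. Pigeonhole: the 41 residue classes mod 41 are the pigeonholes.
With 205 integers one could put 5 in each residue class and have no class reach 6.
The 206th integer pushes some class to 6, so 41·5 + 1 = 206.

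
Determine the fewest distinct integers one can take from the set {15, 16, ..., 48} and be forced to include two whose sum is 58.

21

Two chosen integers sum to 58 exactly when both halves of some pair {x, 58−x} with 15 ≤ x ≤ 58−x ≤ 43 are chosen — 14 such pairs.
The remaining 6 elements (those with no distinct partner in range) can never complete a 58-sum, so the worst case takes all of them and one from each pair: 6 + 14 = 20.
Pigeonhole: the 21st integer has to be the second member of some pair, so 20 + 1 = 21.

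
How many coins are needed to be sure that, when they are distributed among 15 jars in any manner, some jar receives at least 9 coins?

With 120 coins one could put exactly 8 in each of the 15 jars, and no jar would reach 9.
One more coin must land in a jar that already has 8, giving it 9.
So 15 × 8 + 1 = 121 coins are required.

121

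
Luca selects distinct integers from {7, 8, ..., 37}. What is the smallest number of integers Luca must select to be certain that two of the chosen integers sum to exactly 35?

Two chosen integers sum to 35 exactly when both halves of some pair {x, 35−x} with 7 ≤ x ≤ 35−x ≤ 28 are chosen — 11 such pairs.
The remaining 9 elements (those with no distinct partner in range) can never complete a 35-sum, so the worst case takes all of them and one from each pair: 9 + 11 = 20.
The 21st integer has to be the second member of some pair, so 20 + 1 = 21.

21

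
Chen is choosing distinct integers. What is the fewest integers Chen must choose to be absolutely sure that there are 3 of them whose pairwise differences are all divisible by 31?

Integers whose pairwise differences are multiples of 31 are exactly those sharing a remainder mod 31. By pigeonhole, the 31 residue classes mod 31 are the pigeonholes.
With 62 integers one could put 2 in each residue class and have no class reach 3.
The 63rd integer pushes some class to 3, so 31·2 + 1 = 63.

63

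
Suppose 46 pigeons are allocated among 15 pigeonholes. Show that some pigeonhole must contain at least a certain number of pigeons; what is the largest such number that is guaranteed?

Pigeonhole: the 15 pigeonholes are the holes and the 46 pigeons are the pigeons.
If every pigeonhole held at most 3 pigeons, the total would be at most 15 × 3 = 45, which is less than 46.
So some pigeonhole holds at least ⌈46/15⌉ = 4 pigeons.

4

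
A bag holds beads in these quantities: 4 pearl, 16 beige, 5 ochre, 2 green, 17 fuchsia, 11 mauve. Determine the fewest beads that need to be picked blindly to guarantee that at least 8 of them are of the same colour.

By pigeonhole, the 6 colours are the holes; the beads drawn are the pigeons.
To avoid 8 of any one colour, the worst case takes at most 7 of each colour, or every bead of a colour that has fewer than 7.
That gives 4 + 7 + 5 + 2 + 7 + 7 = 32 beads with no colour reaching 8.
The next bead forces some colour to 8, so 32 + 1 = 33.

33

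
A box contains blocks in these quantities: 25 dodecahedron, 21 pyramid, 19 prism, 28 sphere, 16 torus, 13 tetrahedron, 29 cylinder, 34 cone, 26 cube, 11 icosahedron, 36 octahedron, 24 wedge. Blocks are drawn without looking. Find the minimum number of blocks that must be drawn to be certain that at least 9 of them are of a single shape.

The 12 shapes are the holes; the blocks drawn are the pigeons.
To avoid 9 of any one shape, the worst case takes at most 8 of each shape.
That gives 8 + 8 + 8 + 8 + 8 + 8 + 8 + 8 + 8 + 8 + 8 + 8 = 96 blocks with no shape reaching 9.
The next block forces some shape to 9, so 96 + 1 = 97.

97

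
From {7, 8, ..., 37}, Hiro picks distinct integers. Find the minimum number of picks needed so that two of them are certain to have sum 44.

17

Two chosen integers sum to 44 exactly when both halves of some pair {x, 44−x} with 7 ≤ x ≤ 44−x ≤ 37 are chosen — 15 such pairs.
The remaining 1 element (those with no distinct partner in range) can never complete a 44-sum, so the worst case takes all of them and one from each pair: 1 + 15 = 16.
By the pigeonhole principle, the 17th integer has to be the second member of some pair, so 16 + 1 = 17.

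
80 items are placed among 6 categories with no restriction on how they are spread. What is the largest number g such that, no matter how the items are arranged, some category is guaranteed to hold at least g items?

14

The 6 categories are the holes and the 80 items are the pigeons.
If every category held at most 13 items, the total would be at most 6 × 13 = 78, which is less than 80.
So some category holds at least ⌈80/6⌉ = 14 items.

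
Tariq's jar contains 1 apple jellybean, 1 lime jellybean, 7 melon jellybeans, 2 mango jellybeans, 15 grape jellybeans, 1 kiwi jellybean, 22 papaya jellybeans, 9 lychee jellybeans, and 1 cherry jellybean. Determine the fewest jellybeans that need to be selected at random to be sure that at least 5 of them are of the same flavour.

By pigeonhole, put each drawn jellybean into a box by flavour. The largest draw with every box below 5 takes min(count, 4) from each flavour; flavours with fewer than 4 contribute all they have.
Σ min(cᵢ, 4) = 1 + 1 + 4 + 2 + 4 + 1 + 4 + 4 + 1 = 22.
Draw number 22 + 1 = 23 must push one box to 5.

23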